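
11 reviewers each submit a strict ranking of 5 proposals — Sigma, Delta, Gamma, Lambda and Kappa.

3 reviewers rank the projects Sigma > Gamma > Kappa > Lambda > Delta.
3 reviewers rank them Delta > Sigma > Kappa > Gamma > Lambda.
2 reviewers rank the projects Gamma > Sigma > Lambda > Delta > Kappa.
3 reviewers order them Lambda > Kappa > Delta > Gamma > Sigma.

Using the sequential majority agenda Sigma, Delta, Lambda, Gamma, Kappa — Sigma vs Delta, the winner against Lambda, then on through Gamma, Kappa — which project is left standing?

Round 1: Sigma vs Delta — 5–6, Delta advances.
Round 2: Delta vs Lambda — 3–8, Lambda advances.
Round 3: Lambda vs Gamma — 3–8, Gamma advances.
Round 4: Gamma vs Kappa — 5–6, Kappa advances.
Kappa survives the agenda.

Kappa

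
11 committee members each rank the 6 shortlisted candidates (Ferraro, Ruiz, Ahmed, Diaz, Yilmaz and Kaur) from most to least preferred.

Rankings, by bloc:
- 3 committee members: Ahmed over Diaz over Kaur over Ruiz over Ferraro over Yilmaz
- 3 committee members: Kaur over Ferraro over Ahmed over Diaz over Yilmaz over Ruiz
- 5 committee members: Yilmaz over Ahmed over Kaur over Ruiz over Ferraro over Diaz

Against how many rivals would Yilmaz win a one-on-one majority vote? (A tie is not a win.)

1

Yilmaz against each rival (11 committee members):
Yilmaz vs Ferraro: Ferraro wins 6–5.
Yilmaz–Ruiz: Yilmaz 8–3.
Yilmaz–Ahmed: Ahmed 6–5.
Yilmaz vs Diaz: Diaz wins 6–5.
Yilmaz vs Kaur: Yilmaz preferred on 5 ballots; Kaur wins 6–5.
Yilmaz beats Ruiz; loses to Ferraro, Ahmed, Diaz, Kaur — 1 pairwise win.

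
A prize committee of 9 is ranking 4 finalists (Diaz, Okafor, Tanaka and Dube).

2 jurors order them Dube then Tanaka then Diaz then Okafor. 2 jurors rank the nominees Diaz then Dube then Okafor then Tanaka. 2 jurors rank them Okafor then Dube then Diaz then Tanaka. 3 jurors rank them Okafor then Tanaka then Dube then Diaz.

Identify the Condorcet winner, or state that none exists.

Head-to-head results (9 jurors):
Diaz vs Okafor: 4 to 5, Okafor.
Diaz vs Tanaka: Diaz preferred on 2+2 = 4 ballots; Tanaka wins 5–4.
Diaz vs Dube: 2 to 7, Dube.
Okafor vs Tanaka: Okafor is ranked higher on 2+2+3 = 7 ballots, Tanaka on 2. Okafor wins 7–2.
Okafor vs Dube: 2+3 = 5 for Okafor, 4 for Dube — Okafor by 5–4.
Tanaka vs Dube: 3 to 6, Dube.
Only Okafor has no losses; Okafor is the Condorcet winner.

Okafor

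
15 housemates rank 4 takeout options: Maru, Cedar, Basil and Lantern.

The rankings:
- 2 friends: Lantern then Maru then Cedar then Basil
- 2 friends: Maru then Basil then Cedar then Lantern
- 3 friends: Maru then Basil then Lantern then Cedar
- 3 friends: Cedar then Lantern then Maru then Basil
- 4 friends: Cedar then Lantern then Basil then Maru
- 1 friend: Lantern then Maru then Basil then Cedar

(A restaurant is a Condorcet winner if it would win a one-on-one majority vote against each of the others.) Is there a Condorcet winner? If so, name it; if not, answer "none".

none

Pairwise majorities:
Maru vs Cedar: Maru, 8–7.
Maru vs Basil: Maru, 11–4.
Maru vs Lantern: Lantern wins 10–5.
Cedar–Basil: Cedar 9–6.
Cedar vs Lantern: Cedar wins 9–6.
Basil vs Lantern: Lantern, 10–5.
Every restaurant loses at least once (Maru loses to Lantern; Cedar loses to Maru; Basil loses to Maru; Lantern loses to Cedar). The majority relation contains the cycle Maru → Cedar → Lantern → Maru, so there is no Condorcet winner.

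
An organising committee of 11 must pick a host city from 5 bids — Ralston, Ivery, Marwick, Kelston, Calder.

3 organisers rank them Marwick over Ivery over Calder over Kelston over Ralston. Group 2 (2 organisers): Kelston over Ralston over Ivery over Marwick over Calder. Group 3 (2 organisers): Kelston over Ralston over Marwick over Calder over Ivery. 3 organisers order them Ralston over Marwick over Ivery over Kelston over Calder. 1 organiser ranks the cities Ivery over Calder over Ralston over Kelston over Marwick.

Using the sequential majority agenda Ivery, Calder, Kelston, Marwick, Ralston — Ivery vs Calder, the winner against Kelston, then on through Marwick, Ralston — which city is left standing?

Round 1: Ivery vs Calder — 9–2, Ivery advances.
Round 2: Ivery vs Kelston — 7–4, Ivery advances.
Round 3: Ivery vs Marwick — 3–8, Marwick advances.
Round 4: Marwick vs Ralston — 3–8, Ralston advances.
Ralston survives the agenda.

Ralston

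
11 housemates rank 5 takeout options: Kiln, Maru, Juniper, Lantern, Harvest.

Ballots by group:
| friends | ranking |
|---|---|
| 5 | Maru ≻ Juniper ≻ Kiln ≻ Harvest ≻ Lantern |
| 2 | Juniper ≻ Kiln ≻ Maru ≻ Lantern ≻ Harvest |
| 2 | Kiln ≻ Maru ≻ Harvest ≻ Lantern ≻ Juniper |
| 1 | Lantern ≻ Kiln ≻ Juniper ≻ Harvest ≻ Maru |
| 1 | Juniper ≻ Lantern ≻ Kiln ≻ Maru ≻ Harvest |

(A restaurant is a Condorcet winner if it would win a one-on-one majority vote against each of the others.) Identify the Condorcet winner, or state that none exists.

Check each pair by majority over 11 ballots:
Kiln vs Maru: Kiln preferred on 2+2+1+1 = 6 ballots; Kiln wins 6–5.
Kiln vs Juniper: 2+1 = 3 for Kiln, 8 for Juniper — Juniper by 8–3.
Kiln vs Lantern: Kiln preferred on 5+2+2 = 9 ballots; Kiln wins 9–2.
Kiln vs Harvest: Kiln is ranked higher on 5+2+2+1+1 = 11 ballots, Harvest on 0. Kiln wins 11–0.
Maru vs Juniper: 5+2 = 7 for Maru, 4 for Juniper — Maru by 7–4.
Maru vs Lantern: Maru preferred on 5+2+2 = 9 ballots; Maru wins 9–2.
Maru vs Harvest: Maru preferred on 5+2+2+1 = 10 ballots; Maru wins 10–1.
Juniper vs Lantern: Juniper is ranked higher on 5+2+1 = 8 ballots, Lantern on 3. Juniper wins 8–3.
Juniper vs Harvest: 5+2+1+1 = 9 for Juniper, 2 for Harvest — Juniper by 9–2.
Lantern vs Harvest: 4 to 7, Harvest.
Every restaurant loses at least once (Kiln loses to Juniper; Maru loses to Kiln; Juniper loses to Maru; Lantern loses to Kiln; Harvest loses to Kiln). The majority relation contains the cycle Kiln → Maru → Juniper → Kiln, so there is no Condorcet winner.

none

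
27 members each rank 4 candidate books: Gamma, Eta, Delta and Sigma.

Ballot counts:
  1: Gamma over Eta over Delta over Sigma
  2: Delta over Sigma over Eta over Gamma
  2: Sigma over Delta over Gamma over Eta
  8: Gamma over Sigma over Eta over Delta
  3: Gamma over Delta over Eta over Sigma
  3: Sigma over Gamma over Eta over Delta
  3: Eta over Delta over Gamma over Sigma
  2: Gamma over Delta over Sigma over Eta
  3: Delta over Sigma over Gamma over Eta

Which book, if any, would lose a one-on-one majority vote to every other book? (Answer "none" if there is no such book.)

Head-to-head results (27 members):
Gamma vs Eta: Gamma wins 22–5.
Gamma vs Delta: Gamma is ranked higher on 1+8+3+3+2 = 17 ballots, Delta on 10. Gamma wins 17–10.
Gamma vs Sigma: 17 to 10, Gamma.
Eta vs Delta: Eta is ranked higher on 1+8+3+3 = 15 ballots, Delta on 12. Eta wins 15–12.
Eta vs Sigma: Eta is ranked higher on 1+3+3 = 7 ballots, Sigma on 20. Sigma wins 20–7.
Delta vs Sigma: Delta wins 14–13.
No book is winless: Gamma beats Eta; Eta beats Delta; Delta beats Sigma; Sigma beats Eta. There is no Condorcet loser.

none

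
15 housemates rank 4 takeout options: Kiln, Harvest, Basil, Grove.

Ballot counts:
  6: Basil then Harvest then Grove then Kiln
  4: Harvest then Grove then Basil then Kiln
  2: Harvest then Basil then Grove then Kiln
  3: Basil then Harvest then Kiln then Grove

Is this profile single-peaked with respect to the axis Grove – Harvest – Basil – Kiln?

Axis positions: Grove=1, Harvest=2, Basil=3, Kiln=4.
Faction 1 (peak Basil at position 3): ranking walks positions 3-2-1-4, expanding outward from the peak — single-peaked.
Faction 2 (peak Harvest at position 2): ranking walks positions 2-1-3-4, expanding outward from the peak — single-peaked.
Faction 3 (peak Harvest at position 2): ranking walks positions 2-3-1-4, expanding outward from the peak — single-peaked.
Faction 4 (peak Basil at position 3): ranking walks positions 3-2-4-1, expanding outward from the peak — single-peaked.
Every ranking is single-peaked on this axis.

yes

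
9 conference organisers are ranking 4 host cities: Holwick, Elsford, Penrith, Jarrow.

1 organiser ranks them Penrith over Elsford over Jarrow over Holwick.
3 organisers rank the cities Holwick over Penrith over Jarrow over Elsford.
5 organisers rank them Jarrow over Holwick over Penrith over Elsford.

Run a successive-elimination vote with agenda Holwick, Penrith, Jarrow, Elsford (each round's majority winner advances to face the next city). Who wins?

Round 1: Holwick vs Penrith — 8–1, Holwick advances.
Round 2: Holwick vs Jarrow — 3–6, Jarrow advances.
Round 3: Jarrow vs Elsford — 8–1, Jarrow advances.
Jarrow survives the agenda.

Jarrow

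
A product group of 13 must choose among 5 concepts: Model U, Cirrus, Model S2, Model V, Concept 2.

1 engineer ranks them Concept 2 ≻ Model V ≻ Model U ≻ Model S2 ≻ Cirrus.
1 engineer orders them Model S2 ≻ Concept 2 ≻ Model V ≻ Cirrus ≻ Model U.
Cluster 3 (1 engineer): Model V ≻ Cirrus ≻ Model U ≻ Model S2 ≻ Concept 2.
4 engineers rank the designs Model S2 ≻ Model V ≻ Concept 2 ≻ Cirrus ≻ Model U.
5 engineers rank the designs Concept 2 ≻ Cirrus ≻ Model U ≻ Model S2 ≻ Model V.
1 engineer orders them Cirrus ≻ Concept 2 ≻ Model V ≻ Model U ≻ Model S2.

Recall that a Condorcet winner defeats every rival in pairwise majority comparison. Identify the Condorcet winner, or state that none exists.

Concept 2

Pairwise majorities:
Model U–Cirrus: Cirrus 12–1.
Model U vs Model S2: Model U, 8–5.
Model U vs Model V: Model V wins 8–5.
Model U vs Concept 2: Concept 2 wins 12–1.
Cirrus vs Model S2: Cirrus wins 7–6.
Cirrus vs Model V: 6 to 7, Model V.
Cirrus–Concept 2: Concept 2 11–2.
Model S2 vs Model V: Model S2, 10–3.
Model S2–Concept 2: Concept 2 7–6.
Model V vs Concept 2: Concept 2 wins 8–5.
Concept 2 defeats every rival head-to-head and is the Condorcet winner.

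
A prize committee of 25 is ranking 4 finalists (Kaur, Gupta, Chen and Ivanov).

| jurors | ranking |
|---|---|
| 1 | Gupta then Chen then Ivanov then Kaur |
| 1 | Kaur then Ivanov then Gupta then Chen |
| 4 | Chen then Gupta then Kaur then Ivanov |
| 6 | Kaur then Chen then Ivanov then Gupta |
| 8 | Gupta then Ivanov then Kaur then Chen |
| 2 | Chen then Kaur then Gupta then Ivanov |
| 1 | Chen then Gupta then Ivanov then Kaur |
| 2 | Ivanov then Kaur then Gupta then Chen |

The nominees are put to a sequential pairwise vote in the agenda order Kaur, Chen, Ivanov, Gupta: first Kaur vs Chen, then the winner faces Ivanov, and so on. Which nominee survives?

Gupta

Round 1: Kaur vs Chen — 17–8, Kaur advances.
Round 2: Kaur vs Ivanov — 13–12, Kaur advances.
Round 3: Kaur vs Gupta — 11–14, Gupta advances.
The agenda winner is Gupta.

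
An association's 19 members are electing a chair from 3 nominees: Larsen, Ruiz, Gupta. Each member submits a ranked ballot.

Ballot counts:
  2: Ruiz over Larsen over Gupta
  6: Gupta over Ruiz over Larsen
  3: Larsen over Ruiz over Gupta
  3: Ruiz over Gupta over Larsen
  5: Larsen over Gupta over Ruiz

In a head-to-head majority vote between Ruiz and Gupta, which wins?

Gupta

Ballots ranking Ruiz above Gupta: 2 + 3 + 3 = 8.
Ballots ranking Gupta above Ruiz: 19 − 8 = 11.
Gupta wins the head-to-head 11–8.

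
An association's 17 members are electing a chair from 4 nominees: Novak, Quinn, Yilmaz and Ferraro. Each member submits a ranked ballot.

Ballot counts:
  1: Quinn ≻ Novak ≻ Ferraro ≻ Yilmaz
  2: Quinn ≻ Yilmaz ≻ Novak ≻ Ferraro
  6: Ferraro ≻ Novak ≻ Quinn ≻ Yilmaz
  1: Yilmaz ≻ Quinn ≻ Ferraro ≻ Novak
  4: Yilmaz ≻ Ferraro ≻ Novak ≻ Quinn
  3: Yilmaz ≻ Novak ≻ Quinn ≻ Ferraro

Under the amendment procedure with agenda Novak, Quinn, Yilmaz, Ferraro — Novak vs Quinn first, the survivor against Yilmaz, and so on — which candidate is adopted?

Round 1: Novak vs Quinn — 13–4, Novak advances.
Round 2: Novak vs Yilmaz — 7–10, Yilmaz advances.
Round 3: Yilmaz vs Ferraro — 10–7, Yilmaz advances.
Yilmaz survives the agenda.

Yilmaz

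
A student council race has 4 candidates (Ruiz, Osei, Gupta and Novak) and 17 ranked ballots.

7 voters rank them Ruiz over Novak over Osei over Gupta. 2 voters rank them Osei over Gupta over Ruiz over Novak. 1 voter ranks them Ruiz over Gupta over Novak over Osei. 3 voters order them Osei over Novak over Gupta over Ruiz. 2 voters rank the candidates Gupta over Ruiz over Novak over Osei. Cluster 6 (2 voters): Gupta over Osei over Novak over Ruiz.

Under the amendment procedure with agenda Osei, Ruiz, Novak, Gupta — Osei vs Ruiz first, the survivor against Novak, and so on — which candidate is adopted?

Round 1: Osei vs Ruiz — 7–10, Ruiz advances.
Round 2: Ruiz vs Novak — 12–5, Ruiz advances.
Round 3: Ruiz vs Gupta — 8–9, Gupta advances.
The agenda winner is Gupta.

Gupta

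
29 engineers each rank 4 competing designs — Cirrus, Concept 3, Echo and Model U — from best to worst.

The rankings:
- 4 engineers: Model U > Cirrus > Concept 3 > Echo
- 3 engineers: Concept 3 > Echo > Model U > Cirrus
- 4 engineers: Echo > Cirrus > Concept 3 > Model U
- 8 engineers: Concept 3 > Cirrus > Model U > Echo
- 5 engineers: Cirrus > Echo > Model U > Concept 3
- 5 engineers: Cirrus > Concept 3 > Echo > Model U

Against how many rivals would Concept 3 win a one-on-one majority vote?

Concept 3 against each rival (29 engineers):
Concept 3 vs Cirrus: Concept 3 is ranked higher on 3+8 = 11 ballots, Cirrus on 18. Cirrus wins 18–11.
Concept 3 vs Echo: Concept 3 preferred on 4+3+8+5 = 20 ballots; Concept 3 wins 20–9.
Concept 3–Model U: Concept 3 20–9.
Concept 3 beats Echo, Model U; loses to Cirrus — 2 pairwise wins.

2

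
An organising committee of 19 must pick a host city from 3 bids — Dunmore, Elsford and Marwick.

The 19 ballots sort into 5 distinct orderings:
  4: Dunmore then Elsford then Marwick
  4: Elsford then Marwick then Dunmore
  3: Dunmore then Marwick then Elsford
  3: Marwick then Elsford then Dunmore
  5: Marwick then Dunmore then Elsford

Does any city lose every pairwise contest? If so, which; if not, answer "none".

Elsford

Head-to-head results (19 organisers):
Dunmore vs Elsford: Dunmore is ranked higher on 4+3+5 = 12 ballots, Elsford on 7. Dunmore wins 12–7.
Dunmore–Marwick: Marwick 12–7.
Elsford vs Marwick: 4+4 = 8 for Elsford, 11 for Marwick — Marwick by 11–8.
Only Elsford has no wins; Elsford is the Condorcet loser.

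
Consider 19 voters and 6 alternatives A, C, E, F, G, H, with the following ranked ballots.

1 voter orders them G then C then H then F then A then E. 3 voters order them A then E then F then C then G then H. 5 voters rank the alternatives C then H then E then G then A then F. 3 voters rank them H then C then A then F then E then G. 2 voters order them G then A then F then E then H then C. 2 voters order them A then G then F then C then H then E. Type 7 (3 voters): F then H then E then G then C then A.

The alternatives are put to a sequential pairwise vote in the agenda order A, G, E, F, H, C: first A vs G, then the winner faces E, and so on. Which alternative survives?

Round 1: A vs G — 8–11, G advances.
Round 2: G vs E — 5–14, E advances.
Round 3: E vs F — 8–11, F advances.
Round 4: F vs H — 10–9, F advances.
Round 5: F vs C — 10–9, F advances.
F survives the agenda.

F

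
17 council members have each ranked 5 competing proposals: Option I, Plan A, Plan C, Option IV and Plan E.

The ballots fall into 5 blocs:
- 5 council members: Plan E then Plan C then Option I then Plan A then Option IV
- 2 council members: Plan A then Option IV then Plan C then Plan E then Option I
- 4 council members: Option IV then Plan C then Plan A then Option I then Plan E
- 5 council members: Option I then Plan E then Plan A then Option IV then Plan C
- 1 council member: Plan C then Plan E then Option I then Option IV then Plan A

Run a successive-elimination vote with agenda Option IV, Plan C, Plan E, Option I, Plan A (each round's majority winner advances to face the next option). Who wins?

Option I

Round 1: Option IV vs Plan C — 11–6, Option IV advances.
Round 2: Option IV vs Plan E — 6–11, Plan E advances.
Round 3: Plan E vs Option I — 8–9, Option I advances.
Round 4: Option I vs Plan A — 11–6, Option I advances.
Option I survives the agenda.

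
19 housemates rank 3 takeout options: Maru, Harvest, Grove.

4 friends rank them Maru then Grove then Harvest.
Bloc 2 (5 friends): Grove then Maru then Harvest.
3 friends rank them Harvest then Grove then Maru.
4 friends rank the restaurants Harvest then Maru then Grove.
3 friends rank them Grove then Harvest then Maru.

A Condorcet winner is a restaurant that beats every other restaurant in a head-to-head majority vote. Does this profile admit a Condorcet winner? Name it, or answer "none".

Check each pair by majority over 19 ballots:
Maru–Harvest: Harvest 10–9.
Maru vs Grove: Grove wins 11–8.
Harvest–Grove: Grove 12–7.
Grove beats each of Maru, Harvest — Grove is the Condorcet winner.

Grove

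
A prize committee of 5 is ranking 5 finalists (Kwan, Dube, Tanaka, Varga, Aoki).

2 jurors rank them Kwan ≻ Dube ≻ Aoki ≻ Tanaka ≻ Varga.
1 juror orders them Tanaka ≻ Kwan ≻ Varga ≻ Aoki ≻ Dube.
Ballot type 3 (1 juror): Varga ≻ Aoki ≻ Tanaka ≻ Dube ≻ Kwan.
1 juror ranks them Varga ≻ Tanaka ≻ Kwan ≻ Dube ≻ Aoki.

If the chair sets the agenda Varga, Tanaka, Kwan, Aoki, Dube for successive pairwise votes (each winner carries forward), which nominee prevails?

Round 1: Varga vs Tanaka — 2–3, Tanaka advances.
Round 2: Tanaka vs Kwan — 3–2, Tanaka advances.
Round 3: Tanaka vs Aoki — 2–3, Aoki advances.
Round 4: Aoki vs Dube — 2–3, Dube advances.
Dube survives the agenda.

Dube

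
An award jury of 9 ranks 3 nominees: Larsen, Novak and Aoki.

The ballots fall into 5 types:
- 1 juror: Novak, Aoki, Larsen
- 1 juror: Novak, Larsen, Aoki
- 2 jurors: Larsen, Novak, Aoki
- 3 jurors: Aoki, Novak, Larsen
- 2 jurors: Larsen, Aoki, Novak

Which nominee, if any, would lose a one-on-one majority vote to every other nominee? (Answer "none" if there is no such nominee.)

Head-to-head results (9 jurors):
Larsen vs Novak: 4 to 5, Novak.
Larsen vs Aoki: Larsen is ranked higher on 1+2+2 = 5 ballots, Aoki on 4. Larsen wins 5–4.
Novak vs Aoki: Aoki wins 5–4.
No nominee is winless: Larsen beats Aoki; Novak beats Larsen; Aoki beats Novak. There is no Condorcet loser.

none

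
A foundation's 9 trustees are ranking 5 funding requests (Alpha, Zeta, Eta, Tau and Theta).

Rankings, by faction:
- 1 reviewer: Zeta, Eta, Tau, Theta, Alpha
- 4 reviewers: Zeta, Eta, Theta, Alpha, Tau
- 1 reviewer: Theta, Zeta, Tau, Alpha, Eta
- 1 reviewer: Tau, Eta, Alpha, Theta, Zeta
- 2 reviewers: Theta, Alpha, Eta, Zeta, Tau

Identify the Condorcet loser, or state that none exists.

Tau

Pairwise majorities:
Alpha vs Zeta: Alpha preferred on 1+2 = 3 ballots; Zeta wins 6–3.
Alpha vs Eta: 1+2 = 3 for Alpha, 6 for Eta — Eta by 6–3.
Alpha vs Tau: Alpha, 6–3.
Alpha vs Theta: Alpha is ranked higher on 1 ballot, Theta on 8. Theta wins 8–1.
Zeta vs Eta: 1+4+1 = 6 for Zeta, 3 for Eta — Zeta by 6–3.
Zeta–Tau: Zeta 8–1.
Zeta vs Theta: Zeta, 5–4.
Eta–Tau: Eta 7–2.
Eta vs Theta: Eta, 6–3.
Tau vs Theta: Theta, 7–2.
Tau loses to every other project — it is the Condorcet loser.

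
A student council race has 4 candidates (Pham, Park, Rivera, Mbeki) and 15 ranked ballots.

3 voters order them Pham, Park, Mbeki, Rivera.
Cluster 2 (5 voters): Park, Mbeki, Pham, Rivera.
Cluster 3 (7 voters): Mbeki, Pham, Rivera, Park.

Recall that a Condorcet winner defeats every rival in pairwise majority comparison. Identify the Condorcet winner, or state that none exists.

Pairwise majorities:
Pham vs Park: Pham, 10–5.
Pham vs Rivera: Pham, 15–0.
Pham vs Mbeki: Mbeki, 12–3.
Park vs Rivera: Park, 8–7.
Park vs Mbeki: Park wins 8–7.
Rivera vs Mbeki: Mbeki, 15–0.
No candidate is unbeaten: Pham loses to Mbeki; Park loses to Pham; Rivera loses to Pham; Mbeki loses to Park. In particular Pham beats Park beats Mbeki beats Pham is a majority cycle — no Condorcet winner exists.

none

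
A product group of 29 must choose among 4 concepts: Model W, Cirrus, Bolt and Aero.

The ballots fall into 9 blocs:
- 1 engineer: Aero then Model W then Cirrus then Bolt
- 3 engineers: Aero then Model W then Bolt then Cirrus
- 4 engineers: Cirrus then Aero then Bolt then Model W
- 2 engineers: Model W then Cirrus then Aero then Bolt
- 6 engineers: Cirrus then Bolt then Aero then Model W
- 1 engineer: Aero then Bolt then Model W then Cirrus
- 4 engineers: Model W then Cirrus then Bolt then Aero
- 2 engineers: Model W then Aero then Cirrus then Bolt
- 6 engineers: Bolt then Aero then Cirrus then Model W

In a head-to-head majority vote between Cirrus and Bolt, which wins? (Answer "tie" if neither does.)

Ballots ranking Cirrus above Bolt: 1 + 4 + 2 + 6 + 4 + 2 = 19.
Ballots ranking Bolt above Cirrus: 29 − 19 = 10.
Cirrus wins the head-to-head 19–10.

Cirrus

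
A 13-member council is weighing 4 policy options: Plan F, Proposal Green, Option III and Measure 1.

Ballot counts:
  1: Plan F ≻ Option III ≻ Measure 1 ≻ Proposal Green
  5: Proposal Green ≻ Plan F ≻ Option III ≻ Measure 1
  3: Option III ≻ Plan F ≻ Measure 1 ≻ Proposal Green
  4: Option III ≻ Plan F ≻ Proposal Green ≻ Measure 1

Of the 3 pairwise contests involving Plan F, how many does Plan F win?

Plan F against each rival (13 council members):
Plan F vs Proposal Green: Plan F is ranked higher on 1+3+4 = 8 ballots, Proposal Green on 5. Plan F wins 8–5.
Plan F vs Option III: Plan F is ranked higher on 1+5 = 6 ballots, Option III on 7. Option III wins 7–6.
Plan F vs Measure 1: 13 to 0, Plan F.
Plan F beats Proposal Green, Measure 1; loses to Option III — 2 pairwise wins.

2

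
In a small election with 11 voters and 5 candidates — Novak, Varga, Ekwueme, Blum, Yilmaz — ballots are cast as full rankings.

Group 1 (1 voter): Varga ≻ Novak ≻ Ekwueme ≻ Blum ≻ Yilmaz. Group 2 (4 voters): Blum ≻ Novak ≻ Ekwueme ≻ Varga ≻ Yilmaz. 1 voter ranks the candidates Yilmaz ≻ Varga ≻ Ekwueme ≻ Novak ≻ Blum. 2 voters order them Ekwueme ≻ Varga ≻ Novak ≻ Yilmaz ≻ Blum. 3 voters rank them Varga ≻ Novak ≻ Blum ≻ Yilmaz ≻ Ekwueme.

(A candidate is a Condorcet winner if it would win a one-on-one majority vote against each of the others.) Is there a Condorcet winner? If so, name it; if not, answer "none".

Pairwise majorities:
Novak vs Varga: Novak is ranked higher on 4 ballots, Varga on 7. Varga wins 7–4.
Novak vs Ekwueme: 8 to 3, Novak.
Novak vs Blum: 1+1+2+3 = 7 for Novak, 4 for Blum — Novak by 7–4.
Novak vs Yilmaz: 10 to 1, Novak.
Varga vs Ekwueme: Varga is ranked higher on 1+1+3 = 5 ballots, Ekwueme on 6. Ekwueme wins 6–5.
Varga vs Blum: 7 to 4, Varga.
Varga vs Yilmaz: 1+4+2+3 = 10 for Varga, 1 for Yilmaz — Varga by 10–1.
Ekwueme vs Blum: 1+1+2 = 4 for Ekwueme, 7 for Blum — Blum by 7–4.
Ekwueme vs Yilmaz: 1+4+2 = 7 for Ekwueme, 4 for Yilmaz — Ekwueme by 7–4.
Blum vs Yilmaz: 1+4+3 = 8 for Blum, 3 for Yilmaz — Blum by 8–3.
No candidate is unbeaten: Novak loses to Varga; Varga loses to Ekwueme; Ekwueme loses to Novak; Blum loses to Novak; Yilmaz loses to Novak. In particular Novak beats Ekwueme beats Varga beats Novak is a majority cycle — no Condorcet winner exists.

none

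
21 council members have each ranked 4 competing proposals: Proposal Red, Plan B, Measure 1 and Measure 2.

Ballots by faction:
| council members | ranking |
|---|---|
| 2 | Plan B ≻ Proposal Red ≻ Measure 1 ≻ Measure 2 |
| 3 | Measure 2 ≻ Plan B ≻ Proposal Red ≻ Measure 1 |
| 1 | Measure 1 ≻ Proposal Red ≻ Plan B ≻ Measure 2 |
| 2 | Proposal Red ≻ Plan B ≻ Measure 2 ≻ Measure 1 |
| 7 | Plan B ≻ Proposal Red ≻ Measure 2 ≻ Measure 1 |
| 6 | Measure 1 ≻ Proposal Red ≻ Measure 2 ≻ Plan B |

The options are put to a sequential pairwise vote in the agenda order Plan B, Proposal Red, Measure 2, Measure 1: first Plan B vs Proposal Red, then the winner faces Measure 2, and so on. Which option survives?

Plan B

Round 1: Plan B vs Proposal Red — 12–9, Plan B advances.
Round 2: Plan B vs Measure 2 — 12–9, Plan B advances.
Round 3: Plan B vs Measure 1 — 14–7, Plan B advances.
The agenda winner is Plan B.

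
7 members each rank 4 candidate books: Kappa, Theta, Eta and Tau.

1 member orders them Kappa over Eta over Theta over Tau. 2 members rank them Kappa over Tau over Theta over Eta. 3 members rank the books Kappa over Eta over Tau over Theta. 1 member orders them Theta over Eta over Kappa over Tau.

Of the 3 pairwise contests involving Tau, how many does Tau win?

Tau against each rival (7 members):
Tau vs Kappa: Kappa wins 7–0.
Tau–Theta: Tau 5–2.
Tau vs Eta: Eta wins 5–2.
Tau beats Theta; loses to Kappa, Eta — 1 pairwise win.

1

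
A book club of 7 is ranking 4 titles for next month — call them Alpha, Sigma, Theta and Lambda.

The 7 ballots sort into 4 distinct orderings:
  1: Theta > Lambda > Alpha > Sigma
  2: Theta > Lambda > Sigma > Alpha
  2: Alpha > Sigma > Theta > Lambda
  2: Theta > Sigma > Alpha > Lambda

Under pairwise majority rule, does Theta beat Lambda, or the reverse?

Theta

Ballots ranking Theta above Lambda: 1 + 2 + 2 + 2 = 7.
Ballots ranking Lambda above Theta: 7 − 7 = 0.
Theta wins the head-to-head 7–0.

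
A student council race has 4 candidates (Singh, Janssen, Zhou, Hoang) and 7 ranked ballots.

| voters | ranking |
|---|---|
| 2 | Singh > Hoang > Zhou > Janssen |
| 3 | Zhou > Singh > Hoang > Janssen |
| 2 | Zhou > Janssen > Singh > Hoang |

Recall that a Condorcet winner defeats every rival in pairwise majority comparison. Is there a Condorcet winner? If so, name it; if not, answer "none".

Zhou

Head-to-head results (7 voters):
Singh–Janssen: Singh 5–2.
Singh–Zhou: Zhou 5–2.
Singh vs Hoang: Singh, 7–0.
Janssen vs Zhou: Zhou wins 7–0.
Janssen–Hoang: Hoang 5–2.
Zhou vs Hoang: Zhou, 5–2.
Zhou defeats every rival head-to-head and is the Condorcet winner.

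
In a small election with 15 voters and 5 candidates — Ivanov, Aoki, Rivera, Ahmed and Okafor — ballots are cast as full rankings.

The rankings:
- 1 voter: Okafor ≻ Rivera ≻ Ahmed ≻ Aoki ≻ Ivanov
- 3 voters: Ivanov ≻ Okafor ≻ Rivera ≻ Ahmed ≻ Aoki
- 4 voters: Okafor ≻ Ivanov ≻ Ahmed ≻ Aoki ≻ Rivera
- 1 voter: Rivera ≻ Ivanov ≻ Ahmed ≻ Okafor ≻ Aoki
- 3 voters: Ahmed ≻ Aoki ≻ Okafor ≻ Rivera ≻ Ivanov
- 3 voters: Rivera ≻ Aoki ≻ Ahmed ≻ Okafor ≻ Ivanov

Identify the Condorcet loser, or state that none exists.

Head-to-head results (15 voters):
Ivanov–Aoki: Ivanov 8–7.
Ivanov vs Rivera: 3+4 = 7 for Ivanov, 8 for Rivera — Rivera by 8–7.
Ivanov vs Ahmed: Ivanov, 8–7.
Ivanov vs Okafor: 4 to 11, Okafor.
Aoki vs Rivera: Rivera, 8–7.
Aoki vs Ahmed: 3 for Aoki, 12 for Ahmed — Ahmed by 12–3.
Aoki vs Okafor: Okafor, 9–6.
Rivera vs Ahmed: Rivera is ranked higher on 1+3+1+3 = 8 ballots, Ahmed on 7. Rivera wins 8–7.
Rivera vs Okafor: 4 to 11, Okafor.
Ahmed–Okafor: Okafor 8–7.
Aoki loses to every other candidate — it is the Condorcet loser.

Aoki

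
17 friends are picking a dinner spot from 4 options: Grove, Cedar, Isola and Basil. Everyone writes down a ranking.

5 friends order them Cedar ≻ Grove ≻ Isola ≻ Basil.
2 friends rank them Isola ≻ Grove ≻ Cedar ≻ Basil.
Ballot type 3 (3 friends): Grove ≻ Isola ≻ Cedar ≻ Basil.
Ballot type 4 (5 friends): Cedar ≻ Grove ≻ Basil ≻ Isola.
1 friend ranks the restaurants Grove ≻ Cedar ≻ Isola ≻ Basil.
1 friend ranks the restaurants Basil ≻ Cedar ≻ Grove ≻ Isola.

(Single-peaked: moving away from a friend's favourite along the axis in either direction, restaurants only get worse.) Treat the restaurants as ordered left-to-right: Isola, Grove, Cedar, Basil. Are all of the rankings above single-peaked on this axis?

yes

Axis positions: Isola=1, Grove=2, Cedar=3, Basil=4.
Ballot type 1 (peak Cedar at position 3): ranking walks positions 3-2-1-4, expanding outward from the peak — single-peaked.
Ballot type 2 (peak Isola at position 1): ranking walks positions 1-2-3-4, expanding outward from the peak — single-peaked.
Ballot type 3 (peak Grove at position 2): ranking walks positions 2-1-3-4, expanding outward from the peak — single-peaked.
Ballot type 4 (peak Cedar at position 3): ranking walks positions 3-2-4-1, expanding outward from the peak — single-peaked.
Ballot type 5 (peak Grove at position 2): ranking walks positions 2-3-1-4, expanding outward from the peak — single-peaked.
Ballot type 6 (peak Basil at position 4): ranking walks positions 4-3-2-1, expanding outward from the peak — single-peaked.
Every ranking is single-peaked on this axis.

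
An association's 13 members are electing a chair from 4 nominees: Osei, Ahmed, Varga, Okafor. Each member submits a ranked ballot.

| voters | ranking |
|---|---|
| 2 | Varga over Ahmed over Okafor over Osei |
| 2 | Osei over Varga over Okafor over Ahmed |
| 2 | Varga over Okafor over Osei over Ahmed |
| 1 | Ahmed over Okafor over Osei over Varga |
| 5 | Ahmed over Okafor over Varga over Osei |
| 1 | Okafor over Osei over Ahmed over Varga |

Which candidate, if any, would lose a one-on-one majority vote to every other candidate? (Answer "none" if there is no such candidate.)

Osei

Pairwise majorities:
Osei vs Ahmed: 5 to 8, Ahmed.
Osei–Varga: Varga 9–4.
Osei vs Okafor: Osei preferred on 2 ballots; Okafor wins 11–2.
Ahmed vs Varga: Ahmed is ranked higher on 1+5+1 = 7 ballots, Varga on 6. Ahmed wins 7–6.
Ahmed vs Okafor: Ahmed, 8–5.
Varga vs Okafor: Varga preferred on 2+2+2 = 6 ballots; Okafor wins 7–6.
Osei loses to every other candidate — it is the Condorcet loser.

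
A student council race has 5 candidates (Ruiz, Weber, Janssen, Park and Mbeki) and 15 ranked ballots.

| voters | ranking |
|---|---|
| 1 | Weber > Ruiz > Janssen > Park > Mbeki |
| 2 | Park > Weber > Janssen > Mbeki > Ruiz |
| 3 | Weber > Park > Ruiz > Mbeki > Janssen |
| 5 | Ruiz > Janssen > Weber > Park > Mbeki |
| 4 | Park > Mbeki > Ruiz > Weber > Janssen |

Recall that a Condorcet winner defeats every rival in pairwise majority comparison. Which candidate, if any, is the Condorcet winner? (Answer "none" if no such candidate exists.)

none

Pairwise majorities:
Ruiz vs Weber: 5+4 = 9 for Ruiz, 6 for Weber — Ruiz by 9–6.
Ruiz vs Janssen: Ruiz is ranked higher on 1+3+5+4 = 13 ballots, Janssen on 2. Ruiz wins 13–2.
Ruiz vs Park: 6 to 9, Park.
Ruiz vs Mbeki: 9 to 6, Ruiz.
Weber vs Janssen: Weber is ranked higher on 1+2+3+4 = 10 ballots, Janssen on 5. Weber wins 10–5.
Weber vs Park: 1+3+5 = 9 for Weber, 6 for Park — Weber by 9–6.
Weber vs Mbeki: 1+2+3+5 = 11 for Weber, 4 for Mbeki — Weber by 11–4.
Janssen vs Park: 1+5 = 6 for Janssen, 9 for Park — Park by 9–6.
Janssen vs Mbeki: 1+2+5 = 8 for Janssen, 7 for Mbeki — Janssen by 8–7.
Park vs Mbeki: Park preferred on 1+2+3+5+4 = 15 ballots; Park wins 15–0.
Each candidate drops at least one matchup (Ruiz loses to Park; Weber loses to Ruiz; Janssen loses to Ruiz; Park loses to Weber; Mbeki loses to Ruiz); the cycle Ruiz > Weber > Park > Ruiz rules out a Condorcet winner.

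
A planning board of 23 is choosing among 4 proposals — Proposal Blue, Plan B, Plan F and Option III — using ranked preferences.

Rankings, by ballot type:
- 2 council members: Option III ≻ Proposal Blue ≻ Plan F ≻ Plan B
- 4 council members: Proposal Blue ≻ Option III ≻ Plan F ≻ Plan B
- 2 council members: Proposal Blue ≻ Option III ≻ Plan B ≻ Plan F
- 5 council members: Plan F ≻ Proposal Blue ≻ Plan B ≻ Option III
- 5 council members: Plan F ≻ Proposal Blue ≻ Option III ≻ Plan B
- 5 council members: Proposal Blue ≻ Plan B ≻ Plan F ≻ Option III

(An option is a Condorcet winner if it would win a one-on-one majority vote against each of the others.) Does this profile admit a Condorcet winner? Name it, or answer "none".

Proposal Blue

Check each pair by majority over 23 ballots:
Proposal Blue vs Plan B: 2+4+2+5+5+5 = 23 for Proposal Blue, 0 for Plan B — Proposal Blue by 23–0.
Proposal Blue vs Plan F: 2+4+2+5 = 13 for Proposal Blue, 10 for Plan F — Proposal Blue by 13–10.
Proposal Blue vs Option III: 4+2+5+5+5 = 21 for Proposal Blue, 2 for Option III — Proposal Blue by 21–2.
Plan B vs Plan F: Plan B is ranked higher on 2+5 = 7 ballots, Plan F on 16. Plan F wins 16–7.
Plan B vs Option III: Plan B is ranked higher on 5+5 = 10 ballots, Option III on 13. Option III wins 13–10.
Plan F vs Option III: 5+5+5 = 15 for Plan F, 8 for Option III — Plan F by 15–8.
Only Proposal Blue has no losses; Proposal Blue is the Condorcet winner.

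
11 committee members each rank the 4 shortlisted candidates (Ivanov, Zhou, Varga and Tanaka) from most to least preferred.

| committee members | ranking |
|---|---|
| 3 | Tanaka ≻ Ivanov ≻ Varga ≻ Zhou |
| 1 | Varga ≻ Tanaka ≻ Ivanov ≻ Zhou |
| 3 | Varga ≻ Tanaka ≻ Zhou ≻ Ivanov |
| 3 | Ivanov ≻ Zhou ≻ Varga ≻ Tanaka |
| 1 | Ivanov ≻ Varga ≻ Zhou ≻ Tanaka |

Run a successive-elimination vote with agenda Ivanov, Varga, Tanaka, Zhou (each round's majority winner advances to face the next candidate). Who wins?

Tanaka

Round 1: Ivanov vs Varga — 7–4, Ivanov advances.
Round 2: Ivanov vs Tanaka — 4–7, Tanaka advances.
Round 3: Tanaka vs Zhou — 7–4, Tanaka advances.
The agenda winner is Tanaka.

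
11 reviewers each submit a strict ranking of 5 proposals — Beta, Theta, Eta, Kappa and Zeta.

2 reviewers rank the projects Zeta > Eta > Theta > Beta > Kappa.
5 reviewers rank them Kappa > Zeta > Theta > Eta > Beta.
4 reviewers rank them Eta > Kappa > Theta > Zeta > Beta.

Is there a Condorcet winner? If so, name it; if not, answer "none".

Pairwise majorities:
Beta vs Theta: Theta wins 11–0.
Beta–Eta: Eta 11–0.
Beta–Kappa: Kappa 9–2.
Beta vs Zeta: Zeta, 11–0.
Theta vs Eta: Theta preferred on 5 ballots; Eta wins 6–5.
Theta vs Kappa: Kappa, 9–2.
Theta vs Zeta: 4 for Theta, 7 for Zeta — Zeta by 7–4.
Eta vs Kappa: 6 to 5, Eta.
Eta vs Zeta: Eta is ranked higher on 4 ballots, Zeta on 7. Zeta wins 7–4.
Kappa vs Zeta: Kappa, 9–2.
No project is unbeaten: Beta loses to Theta; Theta loses to Eta; Eta loses to Zeta; Kappa loses to Eta; Zeta loses to Kappa. In particular Eta > Kappa > Zeta > Eta is a majority cycle — no Condorcet winner exists.

none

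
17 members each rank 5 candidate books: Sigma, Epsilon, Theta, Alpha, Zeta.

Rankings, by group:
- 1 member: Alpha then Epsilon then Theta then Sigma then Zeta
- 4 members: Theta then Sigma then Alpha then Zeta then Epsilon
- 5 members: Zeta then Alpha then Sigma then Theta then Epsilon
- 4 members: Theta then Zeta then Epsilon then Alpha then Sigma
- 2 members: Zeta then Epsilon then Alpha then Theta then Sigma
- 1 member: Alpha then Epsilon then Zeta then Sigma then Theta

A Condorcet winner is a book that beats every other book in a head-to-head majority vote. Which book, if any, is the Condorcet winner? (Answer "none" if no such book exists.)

none

Pairwise majorities:
Sigma vs Epsilon: Sigma, 9–8.
Sigma–Theta: Theta 11–6.
Sigma vs Alpha: Alpha wins 13–4.
Sigma–Zeta: Zeta 12–5.
Epsilon vs Theta: Theta wins 13–4.
Epsilon vs Alpha: Alpha wins 11–6.
Epsilon vs Zeta: Zeta wins 15–2.
Theta vs Alpha: Alpha wins 9–8.
Theta–Zeta: Theta 9–8.
Alpha vs Zeta: Zeta, 11–6.
Each book drops at least one matchup (Sigma loses to Theta; Epsilon loses to Sigma; Theta loses to Alpha; Alpha loses to Zeta; Zeta loses to Theta); the cycle Theta beats Zeta beats Alpha beats Theta rules out a Condorcet winner.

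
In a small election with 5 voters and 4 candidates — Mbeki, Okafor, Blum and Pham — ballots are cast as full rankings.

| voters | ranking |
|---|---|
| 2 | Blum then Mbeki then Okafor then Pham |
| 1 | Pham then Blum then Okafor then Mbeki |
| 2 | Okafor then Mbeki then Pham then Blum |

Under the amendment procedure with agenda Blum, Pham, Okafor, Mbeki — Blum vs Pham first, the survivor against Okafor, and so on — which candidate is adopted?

Okafor

Round 1: Blum vs Pham — 2–3, Pham advances.
Round 2: Pham vs Okafor — 1–4, Okafor advances.
Round 3: Okafor vs Mbeki — 3–2, Okafor advances.
The agenda winner is Okafor.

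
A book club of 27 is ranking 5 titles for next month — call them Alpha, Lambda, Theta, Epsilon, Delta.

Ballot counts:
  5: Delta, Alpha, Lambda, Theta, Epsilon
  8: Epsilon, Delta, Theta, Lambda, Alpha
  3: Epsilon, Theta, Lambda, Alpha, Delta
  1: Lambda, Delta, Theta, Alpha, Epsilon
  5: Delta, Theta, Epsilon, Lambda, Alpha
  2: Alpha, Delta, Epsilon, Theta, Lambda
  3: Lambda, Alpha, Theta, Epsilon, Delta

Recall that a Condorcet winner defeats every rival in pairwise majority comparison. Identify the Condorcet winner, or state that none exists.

none

Check each pair by majority over 27 ballots:
Alpha vs Lambda: Alpha is ranked higher on 5+2 = 7 ballots, Lambda on 20. Lambda wins 20–7.
Alpha vs Theta: 10 to 17, Theta.
Alpha vs Epsilon: 5+1+2+3 = 11 for Alpha, 16 for Epsilon — Epsilon by 16–11.
Alpha vs Delta: Alpha is ranked higher on 3+2+3 = 8 ballots, Delta on 19. Delta wins 19–8.
Lambda vs Theta: Lambda preferred on 5+1+3 = 9 ballots; Theta wins 18–9.
Lambda vs Epsilon: Lambda is ranked higher on 5+1+3 = 9 ballots, Epsilon on 18. Epsilon wins 18–9.
Lambda vs Delta: Delta, 20–7.
Theta vs Epsilon: 5+1+5+3 = 14 for Theta, 13 for Epsilon — Theta by 14–13.
Theta vs Delta: Delta, 21–6.
Epsilon vs Delta: Epsilon wins 14–13.
No book is unbeaten: Alpha loses to Lambda; Lambda loses to Theta; Theta loses to Delta; Epsilon loses to Theta; Delta loses to Epsilon. In particular Theta > Epsilon > Delta > Theta is a majority cycle — no Condorcet winner exists.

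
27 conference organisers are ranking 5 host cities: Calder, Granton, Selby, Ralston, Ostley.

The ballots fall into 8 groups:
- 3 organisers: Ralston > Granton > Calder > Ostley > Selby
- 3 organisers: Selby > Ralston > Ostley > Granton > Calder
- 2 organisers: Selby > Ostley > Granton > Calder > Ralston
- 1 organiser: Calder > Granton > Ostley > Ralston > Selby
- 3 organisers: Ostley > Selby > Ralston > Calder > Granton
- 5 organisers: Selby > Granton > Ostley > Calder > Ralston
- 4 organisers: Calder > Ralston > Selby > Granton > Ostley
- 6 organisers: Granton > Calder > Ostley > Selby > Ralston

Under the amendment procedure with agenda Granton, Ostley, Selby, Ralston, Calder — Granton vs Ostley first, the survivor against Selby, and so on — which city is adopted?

Round 1: Granton vs Ostley — 19–8, Granton advances.
Round 2: Granton vs Selby — 10–17, Selby advances.
Round 3: Selby vs Ralston — 19–8, Selby advances.
Round 4: Selby vs Calder — 13–14, Calder advances.
The agenda winner is Calder.

Calder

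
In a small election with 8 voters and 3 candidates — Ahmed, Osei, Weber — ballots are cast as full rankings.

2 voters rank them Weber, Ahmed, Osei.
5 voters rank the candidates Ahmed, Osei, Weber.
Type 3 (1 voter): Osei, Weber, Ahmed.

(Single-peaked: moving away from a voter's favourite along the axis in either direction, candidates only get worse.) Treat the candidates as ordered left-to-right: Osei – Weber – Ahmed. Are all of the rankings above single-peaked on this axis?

Axis positions: Osei=1, Weber=2, Ahmed=3.
Type 1 (peak Weber at position 2): ranking walks positions 2-3-1, expanding outward from the peak — single-peaked.
Type 2: ranking walks positions 3-1-2; Osei is ranked above Weber even though Weber lies between Osei and the peak Ahmed on the axis — preferences dip and rise again. Not single-peaked.
Type 3 (peak Osei at position 1): ranking walks positions 1-2-3, expanding outward from the peak — single-peaked.
Type 2 violates single-peakedness, so the profile is not single-peaked on this axis.

no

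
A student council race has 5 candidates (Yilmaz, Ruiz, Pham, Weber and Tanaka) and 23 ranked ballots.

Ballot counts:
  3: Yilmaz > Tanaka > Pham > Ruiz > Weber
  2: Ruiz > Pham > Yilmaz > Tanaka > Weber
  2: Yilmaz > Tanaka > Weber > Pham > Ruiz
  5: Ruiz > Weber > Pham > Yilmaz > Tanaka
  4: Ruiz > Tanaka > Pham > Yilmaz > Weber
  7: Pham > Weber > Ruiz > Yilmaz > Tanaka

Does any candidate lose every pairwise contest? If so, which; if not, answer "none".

Pairwise majorities:
Yilmaz vs Ruiz: Ruiz, 18–5.
Yilmaz vs Pham: Yilmaz preferred on 3+2 = 5 ballots; Pham wins 18–5.
Yilmaz vs Weber: Weber wins 12–11.
Yilmaz vs Tanaka: 3+2+2+5+7 = 19 for Yilmaz, 4 for Tanaka — Yilmaz by 19–4.
Ruiz vs Pham: 2+5+4 = 11 for Ruiz, 12 for Pham — Pham by 12–11.
Ruiz–Weber: Ruiz 14–9.
Ruiz vs Tanaka: 18 to 5, Ruiz.
Pham vs Weber: 16 to 7, Pham.
Pham vs Tanaka: Pham, 14–9.
Weber vs Tanaka: Weber is ranked higher on 5+7 = 12 ballots, Tanaka on 11. Weber wins 12–11.
Tanaka is beaten in every head-to-head and is the Condorcet loser.

Tanaka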